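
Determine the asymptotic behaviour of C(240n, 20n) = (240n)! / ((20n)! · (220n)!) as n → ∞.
C(240n, 20n) ~ (8916100448256/285311670611)^(20n) · sqrt(6/(11π·20n))

Write N = 20n. Apply Stirling to each factorial:
  (12N)! ~ sqrt(2π·12N) · (12N/e)^(12N),
  N! ~ sqrt(2π N) · (N/e)^N,
  (11N)! ~ sqrt(2π·11N) · (11N/e)^(11N).
The exponential factors combine to (12N)^(12N) / (N^N · (11N)^(11N)) = 12^(12N)/11^(11N) = (12^12/11^11)^N = (8916100448256/285311670611)^N.
The square-root prefactors combine to sqrt(2π·12N) / (sqrt(2π N)·sqrt(2π·11N)) = sqrt(12 / (2π·11·N)) = sqrt(6/(11π·20n)).
Substituting N = 20n: C(240n, 20n) ~ (8916100448256/285311670611)^(20n) · sqrt(6/(11π·20n)).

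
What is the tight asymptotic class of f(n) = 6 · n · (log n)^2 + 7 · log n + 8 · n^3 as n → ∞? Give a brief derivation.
f(n) ∈ Θ(n^3)

Compare the terms by growth order. For large n, n^a · (log n)^b dominates n^a' · (log n)^b' iff a > a', or (a = a' and b > b'). Ranking the 3 terms shows the dominant one is 8 · n^3. Hence f(n) ∈ Θ(n^3).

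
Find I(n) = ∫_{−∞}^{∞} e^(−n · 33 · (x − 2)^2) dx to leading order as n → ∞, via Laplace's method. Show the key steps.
I(n) = sqrt(π/(33n))

Here φ(x) = 33 · (x − 2)^2 has its unique minimum at x* = 2 with φ(x*) = 0 and φ''(x*) = 66. Laplace's method gives
  I(n) ~ e^(−n φ(x*)) · sqrt(2π / (n · φ''(x*))) = sqrt(2π / (66n)) = sqrt(π/(33n)).
This is exact: substituting u = (x − 2)·sqrt(33n) gives I(n) = (1/sqrt(33n)) ∫_{−∞}^{∞} e^(−u^2) du = sqrt(π/(33n)).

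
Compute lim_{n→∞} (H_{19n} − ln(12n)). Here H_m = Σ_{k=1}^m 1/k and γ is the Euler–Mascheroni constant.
lim = ln(19/12) + γ

By Euler-Maclaurin, H_m = ln m + γ + O(1/m). So
  H_{19n} − ln(12n) = ln(19n) + γ − ln(12n) + O(1/n)
                       = ln(19/12) + γ + O(1/n).
Hence the limit is ln(19/12) + γ.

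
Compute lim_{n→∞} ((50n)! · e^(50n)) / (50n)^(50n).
lim = ∞

Stirling: (50n)! ~ sqrt(2π·50n) · (50n/e)^(50n). Hence
  (50n)! · e^(50n) / (50n)^(50n) ~ sqrt(2π·50n) = sqrt(2π·50) · sqrt(n) → ∞.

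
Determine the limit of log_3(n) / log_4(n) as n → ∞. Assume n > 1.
lim = ln(4) / ln(3) = log_3(4)

Change of base: log_3(n) = ln n / ln 3 and log_4(n) = ln n / ln 4. The ratio is (ln n / ln 3) · (ln 4 / ln n) = ln 4 / ln 3, a constant independent of n. So the limit is ln 4 / ln 3 = log_3(4).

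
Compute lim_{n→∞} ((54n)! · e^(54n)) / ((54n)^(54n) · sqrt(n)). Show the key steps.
lim = sqrt(2π·54)

Stirling: (54n)! ~ sqrt(2π·54n) · (54n/e)^(54n). Hence
  (54n)! · e^(54n) / (54n)^(54n) ~ sqrt(2π·54n).
Dividing by sqrt(n): sqrt(2π·54n) / sqrt(n) = sqrt(2π·54) · n^((1−1)/2), so the limit is sqrt(2π·54).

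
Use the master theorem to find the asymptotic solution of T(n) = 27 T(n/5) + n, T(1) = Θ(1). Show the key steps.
T(n) = Θ(n^(log_5 27))

Master theorem: compare f(n) = n to n^(log_5 27) where log_5 27 ≈ 2.048. Since 1 < log_5 27, we have f(n) = O(n^(log_5 27 − ε)) for some ε > 0 — Case 1. Hence T(n) = Θ(n^(log_5 27)).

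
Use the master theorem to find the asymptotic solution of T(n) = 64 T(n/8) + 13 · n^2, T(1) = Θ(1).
T(n) = Θ(n^2 log n)

log_8 64 = 2, and f(n) = 13 · n^2 = Θ(n^(log_8 64)). This is Case 2 of the master theorem: T(n) = Θ(f(n) · log n) = Θ(n^2 log n).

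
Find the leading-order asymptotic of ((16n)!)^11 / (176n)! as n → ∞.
((16n)!)^11/(176n)! ~ ((2π·16n)^(10/2) / sqrt(11)) · 11^(−11·16n)  →  0

Write N = 16n. Stirling: N! ~ sqrt(2π N)(N/e)^N and (11N)! ~ sqrt(2π·11N)·(11N/e)^(11N).
  (N!)^11/(11N)! ~ (2π N)^(11/2) (N/e)^(11N) / [sqrt(2π·11N) (11N/e)^(11N)]
     = (2π N)^(11/2) / sqrt(2π·11N) · (N/(11N))^(11N)
     = (2π N)^((11−1)/2) / sqrt(11) · 11^(−11N).
Since 11^11 > 1, the factor 11^(−11N) decays exponentially, so the ratio → 0. Substituting N = 16n gives the stated form.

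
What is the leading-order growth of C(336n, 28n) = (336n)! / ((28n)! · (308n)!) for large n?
C(336n, 28n) ~ (8916100448256/285311670611)^(28n) · sqrt(6/(11π·28n))

Write N = 28n. Apply Stirling to each factorial:
  (12N)! ~ sqrt(2π·12N) · (12N/e)^(12N),
  N! ~ sqrt(2π N) · (N/e)^N,
  (11N)! ~ sqrt(2π·11N) · (11N/e)^(11N).
The exponential factors combine to (12N)^(12N) / (N^N · (11N)^(11N)) = 12^(12N)/11^(11N) = (12^12/11^11)^N = (8916100448256/285311670611)^N.
The square-root prefactors combine to sqrt(2π·12N) / (sqrt(2π N)·sqrt(2π·11N)) = sqrt(12 / (2π·11·N)) = sqrt(6/(11π·28n)).
Substituting N = 28n: C(336n, 28n) ~ (8916100448256/285311670611)^(28n) · sqrt(6/(11π·28n)).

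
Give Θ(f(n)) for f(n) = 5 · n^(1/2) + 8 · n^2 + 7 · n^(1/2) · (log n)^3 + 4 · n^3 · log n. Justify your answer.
f(n) ∈ Θ(n^3 · log n)

Compare the terms by growth order. For large n, n^a · (log n)^b dominates n^a' · (log n)^b' iff a > a', or (a = a' and b > b'). Ranking the 4 terms shows the dominant one is 4 · n^3 · log n. Hence f(n) ∈ Θ(n^3 · log n).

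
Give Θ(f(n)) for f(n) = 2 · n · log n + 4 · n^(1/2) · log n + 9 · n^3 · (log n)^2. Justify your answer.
f(n) ∈ Θ(n^3 · (log n)^2)

Compare the terms by growth order. For large n, n^a · (log n)^b dominates n^a' · (log n)^b' iff a > a', or (a = a' and b > b'). Ranking the 3 terms shows the dominant one is 9 · n^3 · (log n)^2. Hence f(n) ∈ Θ(n^3 · (log n)^2).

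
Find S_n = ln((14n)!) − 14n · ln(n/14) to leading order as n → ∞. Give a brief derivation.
S_n ~ 14n · (ln 196 − 1) + O(ln n)

Stirling: ln((14n)!) = 14n ln(14n) − 14n + O(ln n).
  S_n = 14n ln(14n) − 14n − 14n ln(n/14) + O(ln n)
      = 14n ln(14n) − 14n ln n + 14n ln 14 − 14n + O(ln n)
      = 14n ln 14 + 14n ln 14 − 14n + O(ln n)
      = 14n (ln 196 − 1) + O(ln n).
Numerically ln(196) − 1 ≈ 4.2781.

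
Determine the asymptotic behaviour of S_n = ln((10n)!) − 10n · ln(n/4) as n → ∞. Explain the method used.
S_n ~ 10n · (ln 40 − 1) + O(ln n)

Stirling: ln((10n)!) = 10n ln(10n) − 10n + O(ln n).
  S_n = 10n ln(10n) − 10n − 10n ln(n/4) + O(ln n)
      = 10n ln(10n) − 10n ln n + 10n ln 4 − 10n + O(ln n)
      = 10n ln 10 + 10n ln 4 − 10n + O(ln n)
      = 10n (ln 40 − 1) + O(ln n).
Numerically ln(40) − 1 ≈ 2.6889.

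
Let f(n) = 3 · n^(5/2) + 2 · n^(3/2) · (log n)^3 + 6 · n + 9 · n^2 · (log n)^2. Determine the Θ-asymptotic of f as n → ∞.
f(n) ∈ Θ(n^(5/2))

Compare the terms by growth order. For large n, n^a · (log n)^b dominates n^a' · (log n)^b' iff a > a', or (a = a' and b > b'). Ranking the 4 terms shows the dominant one is 3 · n^(5/2). Hence f(n) ∈ Θ(n^(5/2)).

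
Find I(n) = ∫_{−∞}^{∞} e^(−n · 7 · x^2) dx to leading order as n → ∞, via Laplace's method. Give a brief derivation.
I(n) = sqrt(π/(7n))

Here φ(x) = 7 · x^2 has its unique minimum at x* = 0 with φ(x*) = 0 and φ''(x*) = 14. Laplace's method gives
  I(n) ~ e^(−n φ(x*)) · sqrt(2π / (n · φ''(x*))) = sqrt(2π / (14n)) = sqrt(π/(7n)).
This is exact: substituting u = (x − 0)·sqrt(7n) gives I(n) = (1/sqrt(7n)) ∫_{−∞}^{∞} e^(−u^2) du = sqrt(π/(7n)).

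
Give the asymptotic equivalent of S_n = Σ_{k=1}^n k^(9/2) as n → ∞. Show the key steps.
S_n ~ (2/11) · n^(11/2)

Integral comparison: Σ_{k=1}^n k^(9/2) = ∫_0^n x^(9/2) dx + O(n^(9/2)). The integral is n^(1 + 9/2) / (1 + 9/2) = n^((9+2)/2) / ((9+2)/2) = (2/11) · n^(11/2).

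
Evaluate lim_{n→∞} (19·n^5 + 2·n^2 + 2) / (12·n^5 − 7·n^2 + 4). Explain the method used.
lim = 19/12

For large n the leading n^5 terms dominate both numerator and denominator. Dividing top and bottom by n^5, every other term tends to 0, leaving 19/12.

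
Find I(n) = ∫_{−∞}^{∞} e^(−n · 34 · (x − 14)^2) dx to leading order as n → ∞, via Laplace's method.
I(n) = sqrt(π/(34n))

Here φ(x) = 34 · (x − 14)^2 has its unique minimum at x* = 14 with φ(x*) = 0 and φ''(x*) = 68. Laplace's method gives
  I(n) ~ e^(−n φ(x*)) · sqrt(2π / (n · φ''(x*))) = sqrt(2π / (68n)) = sqrt(π/(34n)).
This is exact: substituting u = (x − 14)·sqrt(34n) gives I(n) = (1/sqrt(34n)) ∫_{−∞}^{∞} e^(−u^2) du = sqrt(π/(34n)).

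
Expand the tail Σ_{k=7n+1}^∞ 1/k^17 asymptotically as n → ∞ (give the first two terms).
Σ_{k>7n} 1/k^17 = 1/(16 · (7n)^16) − 1/(2 · (7n)^17) + O(1/(7n)^18)

Compare to the integral: ∫_{7n}^∞ x^(−17) dx = [−x^(−16)/16]_{7n}^∞ = 1/((17−1)·(7n)^16). The Euler-Maclaurin correction adds −f(7n)/2 = −1/(2·(7n)^17). Euler-Maclaurin then gives
  Σ_{k>7n} 1/k^17 = ∫_{7n}^∞ dx/x^17 − 1/(2·(7n)^17) + O(1/(7n)^18).
(Equivalently this is ζ(17) − Σ_{k≤7n} 1/k^17.)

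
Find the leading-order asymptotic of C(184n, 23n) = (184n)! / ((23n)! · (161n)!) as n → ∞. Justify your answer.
C(184n, 23n) ~ (16777216/823543)^(23n) · sqrt(4/(7π·23n))

Write N = 23n. Apply Stirling to each factorial:
  (8N)! ~ sqrt(2π·8N) · (8N/e)^(8N),
  N! ~ sqrt(2π N) · (N/e)^N,
  (7N)! ~ sqrt(2π·7N) · (7N/e)^(7N).
The exponential factors combine to (8N)^(8N) / (N^N · (7N)^(7N)) = 8^(8N)/7^(7N) = (8^8/7^7)^N = (16777216/823543)^N.
The square-root prefactors combine to sqrt(2π·8N) / (sqrt(2π N)·sqrt(2π·7N)) = sqrt(8 / (2π·7·N)) = sqrt(4/(7π·23n)).
Substituting N = 23n: C(184n, 23n) ~ (16777216/823543)^(23n) · sqrt(4/(7π·23n)).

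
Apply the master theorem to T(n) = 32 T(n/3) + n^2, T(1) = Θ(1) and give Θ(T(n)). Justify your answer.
T(n) = Θ(n^(log_3 32))

Master theorem: compare f(n) = n^2 to n^(log_3 32) where log_3 32 ≈ 3.155. Since 2 < log_3 32, we have f(n) = O(n^(log_3 32 − ε)) for some ε > 0 — Case 1. Hence T(n) = Θ(n^(log_3 32)).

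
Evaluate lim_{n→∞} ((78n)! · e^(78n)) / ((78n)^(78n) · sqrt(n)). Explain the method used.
lim = sqrt(2π·78)

Stirling: (78n)! ~ sqrt(2π·78n) · (78n/e)^(78n). Hence
  (78n)! · e^(78n) / (78n)^(78n) ~ sqrt(2π·78n).
Dividing by sqrt(n): sqrt(2π·78n) / sqrt(n) = sqrt(2π·78) · n^((1−1)/2), so the limit is sqrt(2π·78).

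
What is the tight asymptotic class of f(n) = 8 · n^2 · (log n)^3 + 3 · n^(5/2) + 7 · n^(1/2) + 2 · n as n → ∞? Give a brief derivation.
f(n) ∈ Θ(n^(5/2))

Compare the terms by growth order. For large n, n^a · (log n)^b dominates n^a' · (log n)^b' iff a > a', or (a = a' and b > b'). Ranking the 4 terms shows the dominant one is 3 · n^(5/2). Hence f(n) ∈ Θ(n^(5/2)).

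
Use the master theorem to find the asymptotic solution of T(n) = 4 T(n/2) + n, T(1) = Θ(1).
T(n) = Θ(n^2)

Master theorem: compare f(n) = n to n^(log_2 4) where log_2 4 = 2. Since 1 < log_2 4, we have f(n) = O(n^(log_2 4 − ε)) for some ε > 0 — Case 1. Hence T(n) = Θ(n^(log_2 4)) = Θ(n^2).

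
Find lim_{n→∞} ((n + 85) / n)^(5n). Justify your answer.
lim = e^425

Rewrite as (1 + 85/n)^(5n). By the standard limit (1 + x/n)^n → e^x, we have (1 + 85/n)^n → e^85, and raising to the 5th power gives e^425.
More precisely, ln[(1 + 85/n)^(5n)] = 5n · ln(1 + 85/n) = 5n · (85/n + O(1/n^2)) = 425 + O(1/n) → 425.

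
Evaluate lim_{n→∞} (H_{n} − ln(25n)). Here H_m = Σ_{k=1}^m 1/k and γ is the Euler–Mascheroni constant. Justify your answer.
lim = −ln 25 + γ

By Euler-Maclaurin, H_m = ln m + γ + O(1/m). So
  H_{n} − ln(25n) = ln(n) + γ − ln(25n) + O(1/n)
                       = ln(1/25) + γ + O(1/n).
Hence the limit is ln(1/25) + γ.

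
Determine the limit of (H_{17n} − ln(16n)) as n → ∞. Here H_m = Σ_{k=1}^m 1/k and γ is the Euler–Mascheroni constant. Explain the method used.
lim = ln(17/16) + γ

By Euler-Maclaurin, H_m = ln m + γ + O(1/m). So
  H_{17n} − ln(16n) = ln(17n) + γ − ln(16n) + O(1/n)
                       = ln(17/16) + γ + O(1/n).
Hence the limit is ln(17/16) + γ.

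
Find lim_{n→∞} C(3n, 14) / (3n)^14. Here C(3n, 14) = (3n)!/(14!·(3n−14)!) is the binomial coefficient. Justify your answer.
lim = 1/14! = 1/87178291200

With N = 3n → ∞: C(N, 14) / N^14 = [N(N−1)…(N−13)] / (14! · N^14) = (1/14!) · 1 · (1 − 1/(3n)) · … · (1 − 13/(3n)). Each factor → 1 as N → ∞, so the limit is 1/14! = 1/87178291200.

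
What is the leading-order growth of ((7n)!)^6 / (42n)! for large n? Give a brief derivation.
((7n)!)^6/(42n)! ~ ((2π·7n)^(5/2) / sqrt(6)) · 6^(−6·7n)  →  0

Write N = 7n. Stirling: N! ~ sqrt(2π N)(N/e)^N and (6N)! ~ sqrt(2π·6N)·(6N/e)^(6N).
  (N!)^6/(6N)! ~ (2π N)^(6/2) (N/e)^(6N) / [sqrt(2π·6N) (6N/e)^(6N)]
     = (2π N)^(6/2) / sqrt(2π·6N) · (N/(6N))^(6N)
     = (2π N)^((6−1)/2) / sqrt(6) · 6^(−6N).
Since 6^6 > 1, the factor 6^(−6N) decays exponentially, so the ratio → 0. Substituting N = 7n gives the stated form.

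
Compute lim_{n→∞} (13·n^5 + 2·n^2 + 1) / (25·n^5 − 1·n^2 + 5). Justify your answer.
lim = 13/25

For large n the leading n^5 terms dominate both numerator and denominator. Dividing top and bottom by n^5, every other term tends to 0, leaving 13/25.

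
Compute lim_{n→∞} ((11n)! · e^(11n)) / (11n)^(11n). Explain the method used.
lim = ∞

Stirling: (11n)! ~ sqrt(2π·11n) · (11n/e)^(11n). Hence
  (11n)! · e^(11n) / (11n)^(11n) ~ sqrt(2π·11n) = sqrt(2π·11) · sqrt(n) → ∞.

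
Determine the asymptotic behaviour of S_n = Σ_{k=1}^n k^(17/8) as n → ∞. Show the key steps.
S_n ~ (8/25) · n^(25/8)

Integral comparison: Σ_{k=1}^n k^(17/8) = ∫_0^n x^(17/8) dx + O(n^(17/8)). The integral is n^(1 + 17/8) / (1 + 17/8) = n^((17+8)/8) / ((17+8)/8) = (8/25) · n^(25/8).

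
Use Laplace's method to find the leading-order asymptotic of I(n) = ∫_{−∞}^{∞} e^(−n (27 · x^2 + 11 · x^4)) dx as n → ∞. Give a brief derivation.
I(n) ~ sqrt(π/(27n))

φ(x) = 27 · x^2 + 11 · x^4 has its unique global minimum at x* = 0 (since φ'(x) = 54x + 44x^3 = 0 only at x = 0 for real x with both coefficients positive, and φ → ∞ as |x| → ∞). At x* = 0, φ(0) = 0 and φ''(0) = 54. Laplace's method then gives
  I(n) ~ sqrt(2π / (n · φ''(0))) · e^(−n φ(0)) = sqrt(2π / (54n)) = sqrt(π/(27n)).
The 11 · x^4 term contributes only at subleading order (an O(1/n) relative correction).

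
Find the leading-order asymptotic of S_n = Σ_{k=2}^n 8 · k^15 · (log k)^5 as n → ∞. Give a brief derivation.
S_n ~ n^16 · (log n)^5 / 2

By integral comparison, S_n = ∫_1^n 8 · x^15 · (log x)^5 dx + O(n^15 · (log n)^5). For the integral, the leading term of ∫_1^n x^15 (log x)^5 dx is n^16/16 · (log n)^5 (by repeated integration by parts; each step lowers the log-exponent and produces a relatively O(1/log n) correction). Hence S_n ~ n^16 · (log n)^5 / 2.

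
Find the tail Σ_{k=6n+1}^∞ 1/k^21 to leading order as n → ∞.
Σ_{k>6n} 1/k^21 ~ 1/(20 · (6n)^20)

Compare to the integral: ∫_{6n}^∞ x^(−21) dx = [−x^(−20)/20]_{6n}^∞ = 1/((21−1)·(6n)^20). Euler-Maclaurin then gives
  Σ_{k>6n} 1/k^21 = ∫_{6n}^∞ dx/x^21 − 1/(2·(6n)^21) + O(1/(6n)^22).
(Equivalently this is ζ(21) − Σ_{k≤6n} 1/k^21.)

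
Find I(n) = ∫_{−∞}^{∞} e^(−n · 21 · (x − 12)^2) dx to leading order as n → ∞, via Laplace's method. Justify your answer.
I(n) = sqrt(π/(21n))

Here φ(x) = 21 · (x − 12)^2 has its unique minimum at x* = 12 with φ(x*) = 0 and φ''(x*) = 42. Laplace's method gives
  I(n) ~ e^(−n φ(x*)) · sqrt(2π / (n · φ''(x*))) = sqrt(2π / (42n)) = sqrt(π/(21n)).
This is exact: substituting u = (x − 12)·sqrt(21n) gives I(n) = (1/sqrt(21n)) ∫_{−∞}^{∞} e^(−u^2) du = sqrt(π/(21n)).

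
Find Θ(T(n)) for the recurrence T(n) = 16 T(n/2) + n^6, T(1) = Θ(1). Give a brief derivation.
T(n) = Θ(n^6)

log_2 16 ≈ 4.000. f(n) = n^6 dominates n^(log_2 16) since 6 > 4.000, and the regularity condition a·f(n/b) = 16·(n/2)^6 = (16/64)·n^6 ≤ c·f(n) holds with c = 16/64 ≈ 0.25 < 1. So this is Case 3: T(n) = Θ(f(n)) = Θ(n^6).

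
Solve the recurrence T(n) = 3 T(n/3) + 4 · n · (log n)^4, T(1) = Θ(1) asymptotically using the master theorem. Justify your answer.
T(n) = Θ(n · (log n)^5)

Here log_3 3 = 1 and f(n) = 4 · n · (log n)^4 = Θ(n^(log_3 3) · (log n)^4). This is the extended Case 2 of the master theorem (f matches the critical exponent up to log factors), giving T(n) = Θ(n^(log_3 3) · (log n)^(4+1)) = Θ(n · (log n)^5).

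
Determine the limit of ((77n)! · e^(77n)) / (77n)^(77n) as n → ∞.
lim = ∞

Stirling: (77n)! ~ sqrt(2π·77n) · (77n/e)^(77n). Hence
  (77n)! · e^(77n) / (77n)^(77n) ~ sqrt(2π·77n) = sqrt(2π·77) · sqrt(n) → ∞.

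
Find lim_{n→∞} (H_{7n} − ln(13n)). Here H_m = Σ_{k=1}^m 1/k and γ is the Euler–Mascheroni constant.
lim = ln(7/13) + γ

By Euler-Maclaurin, H_m = ln m + γ + O(1/m). So
  H_{7n} − ln(13n) = ln(7n) + γ − ln(13n) + O(1/n)
                       = ln(7/13) + γ + O(1/n).
Hence the limit is ln(7/13) + γ.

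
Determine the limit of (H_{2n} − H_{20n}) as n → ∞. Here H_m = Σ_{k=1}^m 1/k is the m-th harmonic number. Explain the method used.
lim = ln(2/20) = −ln 10

Euler-Maclaurin gives H_m = ln m + γ + 1/(2m) + O(1/m^2). The γ and O(1/m) terms cancel in the difference:
  H_{2n} − H_{20n} = ln(2n) − ln(20n) + O(1/n) = ln(2/20) + O(1/n).
Hence the limit is ln(2/20) = −ln 10.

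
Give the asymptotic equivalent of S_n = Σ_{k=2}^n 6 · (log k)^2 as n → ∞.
S_n ~ 6 · n · (log n)^2

By integral comparison, S_n = ∫_1^n 6 · (log x)^2 dx + O((log n)^2). For the integral, the leading term of ∫_1^n (log x)^2 dx is n · (log n)^2 (by repeated integration by parts; each step lowers the log-exponent and produces a relatively O(1/log n) correction). Hence S_n ~ 6 · n · (log n)^2.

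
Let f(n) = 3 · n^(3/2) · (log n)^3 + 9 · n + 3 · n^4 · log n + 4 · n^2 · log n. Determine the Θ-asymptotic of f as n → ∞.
f(n) ∈ Θ(n^4 · log n)

Compare the terms by growth order. For large n, n^a · (log n)^b dominates n^a' · (log n)^b' iff a > a', or (a = a' and b > b'). Ranking the 4 terms shows the dominant one is 3 · n^4 · log n. Hence f(n) ∈ Θ(n^4 · log n).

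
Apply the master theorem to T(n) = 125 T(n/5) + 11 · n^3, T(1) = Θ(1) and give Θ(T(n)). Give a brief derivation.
T(n) = Θ(n^3 log n)

log_5 125 = 3, and f(n) = 11 · n^3 = Θ(n^(log_5 125)). This is Case 2 of the master theorem: T(n) = Θ(f(n) · log n) = Θ(n^3 log n).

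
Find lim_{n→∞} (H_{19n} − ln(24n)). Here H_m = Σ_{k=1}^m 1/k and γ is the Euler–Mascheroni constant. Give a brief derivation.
lim = ln(19/24) + γ

By Euler-Maclaurin, H_m = ln m + γ + O(1/m). So
  H_{19n} − ln(24n) = ln(19n) + γ − ln(24n) + O(1/n)
                       = ln(19/24) + γ + O(1/n).
Hence the limit is ln(19/24) + γ.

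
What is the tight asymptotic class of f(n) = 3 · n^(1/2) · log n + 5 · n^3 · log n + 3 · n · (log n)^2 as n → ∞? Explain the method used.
f(n) ∈ Θ(n^3 · log n)

Compare the terms by growth order. For large n, n^a · (log n)^b dominates n^a' · (log n)^b' iff a > a', or (a = a' and b > b'). Ranking the 3 terms shows the dominant one is 5 · n^3 · log n. Hence f(n) ∈ Θ(n^3 · log n).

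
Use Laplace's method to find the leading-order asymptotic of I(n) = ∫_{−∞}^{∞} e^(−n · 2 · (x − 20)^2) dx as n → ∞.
I(n) = sqrt(π/(2n))

Here φ(x) = 2 · (x − 20)^2 has its unique minimum at x* = 20 with φ(x*) = 0 and φ''(x*) = 4. Laplace's method gives
  I(n) ~ e^(−n φ(x*)) · sqrt(2π / (n · φ''(x*))) = sqrt(2π / (4n)) = sqrt(π/(2n)).
This is exact: substituting u = (x − 20)·sqrt(2n) gives I(n) = (1/sqrt(2n)) ∫_{−∞}^{∞} e^(−u^2) du = sqrt(π/(2n)).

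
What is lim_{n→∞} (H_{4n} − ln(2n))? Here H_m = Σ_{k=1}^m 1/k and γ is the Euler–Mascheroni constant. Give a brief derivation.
lim = ln 2 + γ

By Euler-Maclaurin, H_m = ln m + γ + O(1/m). So
  H_{4n} − ln(2n) = ln(4n) + γ − ln(2n) + O(1/n)
                       = ln(4/2) + γ + O(1/n).
Hence the limit is ln(4/2) + γ (= ln 2).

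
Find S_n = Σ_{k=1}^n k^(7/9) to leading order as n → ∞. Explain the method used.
S_n ~ (9/16) · n^(16/9)

Integral comparison: Σ_{k=1}^n k^(7/9) = ∫_0^n x^(7/9) dx + O(n^(7/9)). The integral is n^(1 + 7/9) / (1 + 7/9) = n^((7+9)/9) / ((7+9)/9) = (9/16) · n^(16/9).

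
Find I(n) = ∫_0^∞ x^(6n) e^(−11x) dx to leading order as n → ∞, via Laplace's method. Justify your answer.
I(n) ~ (sqrt(2π·6n) / 11) · (6n/(11e))^(6n)

Write the integrand as exp(6n ln x − 11x) and set f(x) = 6n ln x − 11x. Then f'(x) = 6n/x − 11 = 0 at x* = 6n/11, and f''(x*) = −6n/x*^2 = −11^2/(6n). Laplace's method (interior maximum) gives
  I(n) ~ e^(f(x*)) · sqrt(2π / |f''(x*)|)
        = exp(6n ln(6n/11) − 6n) · sqrt(2π · 6n / 11^2)
        = (6n/11)^(6n) e^(−6n) · sqrt(2π·6n) / 11
        = (sqrt(2π·6n) / 11) · (6n/(11e))^(6n).
This matches Γ(6n+1)/11^(6n+1) with Stirling applied to Γ.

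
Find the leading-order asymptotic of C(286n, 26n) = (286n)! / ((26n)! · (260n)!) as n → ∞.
C(286n, 26n) ~ (285311670611/10000000000)^(26n) · sqrt(11/(20π·26n))

Write N = 26n. Apply Stirling to each factorial:
  (11N)! ~ sqrt(2π·11N) · (11N/e)^(11N),
  N! ~ sqrt(2π N) · (N/e)^N,
  (10N)! ~ sqrt(2π·10N) · (10N/e)^(10N).
The exponential factors combine to (11N)^(11N) / (N^N · (10N)^(10N)) = 11^(11N)/10^(10N) = (11^11/10^10)^N = (285311670611/10000000000)^N.
The square-root prefactors combine to sqrt(2π·11N) / (sqrt(2π N)·sqrt(2π·10N)) = sqrt(11 / (2π·10·N)) = sqrt(11/(20π·26n)).
Substituting N = 26n: C(286n, 26n) ~ (285311670611/10000000000)^(26n) · sqrt(11/(20π·26n)).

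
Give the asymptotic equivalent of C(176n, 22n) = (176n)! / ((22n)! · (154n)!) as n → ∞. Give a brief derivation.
C(176n, 22n) ~ (16777216/823543)^(22n) · sqrt(4/(7π·22n))

Write N = 22n. Apply Stirling to each factorial:
  (8N)! ~ sqrt(2π·8N) · (8N/e)^(8N),
  N! ~ sqrt(2π N) · (N/e)^N,
  (7N)! ~ sqrt(2π·7N) · (7N/e)^(7N).
The exponential factors combine to (8N)^(8N) / (N^N · (7N)^(7N)) = 8^(8N)/7^(7N) = (8^8/7^7)^N = (16777216/823543)^N.
The square-root prefactors combine to sqrt(2π·8N) / (sqrt(2π N)·sqrt(2π·7N)) = sqrt(8 / (2π·7·N)) = sqrt(4/(7π·22n)).
Substituting N = 22n: C(176n, 22n) ~ (16777216/823543)^(22n) · sqrt(4/(7π·22n)).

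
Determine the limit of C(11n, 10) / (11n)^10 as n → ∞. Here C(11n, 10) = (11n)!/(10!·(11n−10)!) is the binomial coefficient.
lim = 1/10! = 1/3628800

With N = 11n → ∞: C(N, 10) / N^10 = [N(N−1)…(N−9)] / (10! · N^10) = (1/10!) · 1 · (1 − 1/(11n)) · … · (1 − 9/(11n)). Each factor → 1 as N → ∞, so the limit is 1/10! = 1/3628800.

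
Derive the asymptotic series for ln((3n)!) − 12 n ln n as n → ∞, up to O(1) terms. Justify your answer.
ln((3n)!) − 12 n ln n = −9 n ln n + 3(ln 3 − 1) n + (1/2) ln(2π·3n) + O(1/n)

Stirling: ln((3n)!) = 3n ln(3n) − 3n + (1/2) ln(2π·3n) + O(1/n).
Expand 3n ln(3n) = 3n (ln n + ln 3) = 3n ln n + 3n ln 3.
Subtract 12n ln n: leading term is (3 − 12) n ln n = −9 n ln n. The next term is 3n ln 3 − 3n = 3(ln 3 − 1) n. Then the (1/2) ln(2π·3n) correction.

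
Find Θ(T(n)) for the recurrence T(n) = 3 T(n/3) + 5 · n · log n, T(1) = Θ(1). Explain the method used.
T(n) = Θ(n · (log n)^2)

Here log_3 3 = 1 and f(n) = 5 · n · log n = Θ(n^(log_3 3) · (log n)^1). This is the extended Case 2 of the master theorem (f matches the critical exponent up to log factors), giving T(n) = Θ(n^(log_3 3) · (log n)^(1+1)) = Θ(n · (log n)^2).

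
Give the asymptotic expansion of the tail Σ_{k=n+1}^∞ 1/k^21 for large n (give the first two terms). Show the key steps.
Σ_{k>n} 1/k^21 = 1/(20 · n^20) − 1/(2 · n^21) + O(1/n^22)

Compare to the integral: ∫_{n}^∞ x^(−21) dx = [−x^(−20)/20]_{n}^∞ = 1/((21−1)·n^20). The Euler-Maclaurin correction adds −f(n)/2 = −1/(2·n^21). Euler-Maclaurin then gives
  Σ_{k>n} 1/k^21 = ∫_{n}^∞ dx/x^21 − 1/(2·n^21) + O(1/n^22).
(Equivalently this is ζ(21) − Σ_{k≤n} 1/k^21.)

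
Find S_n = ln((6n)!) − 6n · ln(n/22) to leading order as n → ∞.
S_n ~ 6n · (ln 132 − 1) + O(ln n)

Stirling: ln((6n)!) = 6n ln(6n) − 6n + O(ln n).
  S_n = 6n ln(6n) − 6n − 6n ln(n/22) + O(ln n)
      = 6n ln(6n) − 6n ln n + 6n ln 22 − 6n + O(ln n)
      = 6n ln 6 + 6n ln 22 − 6n + O(ln n)
      = 6n (ln 132 − 1) + O(ln n).
Numerically ln(132) − 1 ≈ 3.8828.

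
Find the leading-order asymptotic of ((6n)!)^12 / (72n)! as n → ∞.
((6n)!)^12/(72n)! ~ ((2π·6n)^(11/2) / sqrt(12)) · 12^(−12·6n)  →  0

Write N = 6n. Stirling: N! ~ sqrt(2π N)(N/e)^N and (12N)! ~ sqrt(2π·12N)·(12N/e)^(12N).
  (N!)^12/(12N)! ~ (2π N)^(12/2) (N/e)^(12N) / [sqrt(2π·12N) (12N/e)^(12N)]
     = (2π N)^(12/2) / sqrt(2π·12N) · (N/(12N))^(12N)
     = (2π N)^((12−1)/2) / sqrt(12) · 12^(−12N).
Since 12^12 > 1, the factor 12^(−12N) decays exponentially, so the ratio → 0. Substituting N = 6n gives the stated form.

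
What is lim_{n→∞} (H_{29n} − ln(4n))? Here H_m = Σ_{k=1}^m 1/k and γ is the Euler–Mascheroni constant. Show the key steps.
lim = ln(29/4) + γ

By Euler-Maclaurin, H_m = ln m + γ + O(1/m). So
  H_{29n} − ln(4n) = ln(29n) + γ − ln(4n) + O(1/n)
                       = ln(29/4) + γ + O(1/n).
Hence the limit is ln(29/4) + γ.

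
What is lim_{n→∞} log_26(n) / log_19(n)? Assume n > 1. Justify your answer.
lim = ln(19) / ln(26) = log_26(19)

Change of base: log_26(n) = ln n / ln 26 and log_19(n) = ln n / ln 19. The ratio is (ln n / ln 26) · (ln 19 / ln n) = ln 19 / ln 26, a constant independent of n. So the limit is ln 19 / ln 26 = log_26(19).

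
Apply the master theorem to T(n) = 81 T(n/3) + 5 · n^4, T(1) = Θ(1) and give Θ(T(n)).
T(n) = Θ(n^4 log n)

log_3 81 = 4, and f(n) = 5 · n^4 = Θ(n^(log_3 81)). This is Case 2 of the master theorem: T(n) = Θ(f(n) · log n) = Θ(n^4 log n).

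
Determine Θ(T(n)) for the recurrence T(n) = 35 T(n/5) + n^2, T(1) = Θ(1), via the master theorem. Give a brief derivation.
T(n) = Θ(n^(log_5 35))

Master theorem: compare f(n) = n^2 to n^(log_5 35) where log_5 35 ≈ 2.209. Since 2 < log_5 35, we have f(n) = O(n^(log_5 35 − ε)) for some ε > 0 — Case 1. Hence T(n) = Θ(n^(log_5 35)).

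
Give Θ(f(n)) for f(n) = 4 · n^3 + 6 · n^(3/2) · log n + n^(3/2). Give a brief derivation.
f(n) ∈ Θ(n^3)

Compare the terms by growth order. For large n, n^a · (log n)^b dominates n^a' · (log n)^b' iff a > a', or (a = a' and b > b'). Ranking the 3 terms shows the dominant one is 4 · n^3. Hence f(n) ∈ Θ(n^3).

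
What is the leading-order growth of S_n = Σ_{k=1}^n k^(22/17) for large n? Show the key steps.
S_n ~ (17/39) · n^(39/17)

Integral comparison: Σ_{k=1}^n k^(22/17) = ∫_0^n x^(22/17) dx + O(n^(22/17)). The integral is n^(1 + 22/17) / (1 + 22/17) = n^((22+17)/17) / ((22+17)/17) = (17/39) · n^(39/17).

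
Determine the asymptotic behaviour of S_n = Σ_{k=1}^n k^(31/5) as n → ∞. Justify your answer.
S_n ~ (5/36) · n^(36/5)

Integral comparison: Σ_{k=1}^n k^(31/5) = ∫_0^n x^(31/5) dx + O(n^(31/5)). The integral is n^(1 + 31/5) / (1 + 31/5) = n^((31+5)/5) / ((31+5)/5) = (5/36) · n^(36/5).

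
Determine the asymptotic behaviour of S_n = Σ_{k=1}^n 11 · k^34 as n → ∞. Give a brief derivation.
S_n ~ 11 · n^35 / 35

By integral comparison (Euler-Maclaurin), Σ_{k=1}^n 11 · k^34 = 11 · ∫_0^n x^34 dx + O(n^34) = 11 · n^35/35 + O(n^34). (Equivalently, Faulhaber's formula gives the same leading term.)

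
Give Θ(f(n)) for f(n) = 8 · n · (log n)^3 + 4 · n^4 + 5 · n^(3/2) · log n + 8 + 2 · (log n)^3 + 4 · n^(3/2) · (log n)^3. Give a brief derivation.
f(n) ∈ Θ(n^4)

Compare the terms by growth order. For large n, n^a · (log n)^b dominates n^a' · (log n)^b' iff a > a', or (a = a' and b > b'). Ranking the 6 terms shows the dominant one is 4 · n^4. Hence f(n) ∈ Θ(n^4).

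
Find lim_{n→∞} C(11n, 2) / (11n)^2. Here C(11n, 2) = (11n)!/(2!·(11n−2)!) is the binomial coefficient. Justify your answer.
lim = 1/2! = 1/2

With N = 11n → ∞: C(N, 2) / N^2 = [N(N−1)…(N−1)] / (2! · N^2) = (1/2!) · 1 · (1 − 1/(11n)). Each factor → 1 as N → ∞, so the limit is 1/2! = 1/2.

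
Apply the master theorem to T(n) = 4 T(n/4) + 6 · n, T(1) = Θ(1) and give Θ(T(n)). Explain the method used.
T(n) = Θ(n log n)

log_4 4 = 1, and f(n) = 6 · n = Θ(n^(log_4 4)). This is Case 2 of the master theorem: T(n) = Θ(f(n) · log n) = Θ(n log n).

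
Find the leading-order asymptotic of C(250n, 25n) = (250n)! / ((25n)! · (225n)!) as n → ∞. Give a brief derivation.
C(250n, 25n) ~ (10000000000/387420489)^(25n) · sqrt(5/(9π·25n))

Write N = 25n. Apply Stirling to each factorial:
  (10N)! ~ sqrt(2π·10N) · (10N/e)^(10N),
  N! ~ sqrt(2π N) · (N/e)^N,
  (9N)! ~ sqrt(2π·9N) · (9N/e)^(9N).
The exponential factors combine to (10N)^(10N) / (N^N · (9N)^(9N)) = 10^(10N)/9^(9N) = (10^10/9^9)^N = (10000000000/387420489)^N.
The square-root prefactors combine to sqrt(2π·10N) / (sqrt(2π N)·sqrt(2π·9N)) = sqrt(10 / (2π·9·N)) = sqrt(5/(9π·25n)).
Substituting N = 25n: C(250n, 25n) ~ (10000000000/387420489)^(25n) · sqrt(5/(9π·25n)).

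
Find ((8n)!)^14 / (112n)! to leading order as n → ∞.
((8n)!)^14/(112n)! ~ ((2π·8n)^(13/2) / sqrt(14)) · 14^(−14·8n)  →  0

Write N = 8n. Stirling: N! ~ sqrt(2π N)(N/e)^N and (14N)! ~ sqrt(2π·14N)·(14N/e)^(14N).
  (N!)^14/(14N)! ~ (2π N)^(14/2) (N/e)^(14N) / [sqrt(2π·14N) (14N/e)^(14N)]
     = (2π N)^(14/2) / sqrt(2π·14N) · (N/(14N))^(14N)
     = (2π N)^((14−1)/2) / sqrt(14) · 14^(−14N).
Since 14^14 > 1, the factor 14^(−14N) decays exponentially, so the ratio → 0. Substituting N = 8n gives the stated form.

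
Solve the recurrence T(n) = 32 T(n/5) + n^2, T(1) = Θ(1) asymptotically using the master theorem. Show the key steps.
T(n) = Θ(n^(log_5 32))

Master theorem: compare f(n) = n^2 to n^(log_5 32) where log_5 32 ≈ 2.153. Since 2 < log_5 32, we have f(n) = O(n^(log_5 32 − ε)) for some ε > 0 — Case 1. Hence T(n) = Θ(n^(log_5 32)).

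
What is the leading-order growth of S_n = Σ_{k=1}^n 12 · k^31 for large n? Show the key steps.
S_n ~ 3 · n^32 / 8

By integral comparison (Euler-Maclaurin), Σ_{k=1}^n 12 · k^31 = 12 · ∫_0^n x^31 dx + O(n^31) = 12 · n^32/32 = 3 · n^32 / 8 + O(n^31). (Equivalently, Faulhaber's formula gives the same leading term.)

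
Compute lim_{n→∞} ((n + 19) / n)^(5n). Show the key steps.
lim = e^95

Rewrite as (1 + 19/n)^(5n). By the standard limit (1 + x/n)^n → e^x, we have (1 + 19/n)^n → e^19, and raising to the 5th power gives e^95.
More precisely, ln[(1 + 19/n)^(5n)] = 5n · ln(1 + 19/n) = 5n · (19/n + O(1/n^2)) = 95 + O(1/n) → 95.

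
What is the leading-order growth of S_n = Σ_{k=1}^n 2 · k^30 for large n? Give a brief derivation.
S_n ~ 2 · n^31 / 31

By integral comparison (Euler-Maclaurin), Σ_{k=1}^n 2 · k^30 = 2 · ∫_0^n x^30 dx + O(n^30) = 2 · n^31/31 + O(n^30). (Equivalently, Faulhaber's formula gives the same leading term.)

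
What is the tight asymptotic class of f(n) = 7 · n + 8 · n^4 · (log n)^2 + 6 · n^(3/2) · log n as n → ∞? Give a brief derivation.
f(n) ∈ Θ(n^4 · (log n)^2)

Compare the terms by growth order. For large n, n^a · (log n)^b dominates n^a' · (log n)^b' iff a > a', or (a = a' and b > b'). Ranking the 3 terms shows the dominant one is 8 · n^4 · (log n)^2. Hence f(n) ∈ Θ(n^4 · (log n)^2).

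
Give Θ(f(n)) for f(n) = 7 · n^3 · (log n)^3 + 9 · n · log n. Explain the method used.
f(n) ∈ Θ(n^3 · (log n)^3)

Compare the terms by growth order. For large n, n^a · (log n)^b dominates n^a' · (log n)^b' iff a > a', or (a = a' and b > b'). Ranking the 2 terms shows the dominant one is 7 · n^3 · (log n)^3. Hence f(n) ∈ Θ(n^3 · (log n)^3).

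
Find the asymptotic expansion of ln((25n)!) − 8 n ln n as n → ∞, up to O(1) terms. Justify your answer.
ln((25n)!) − 8 n ln n = 17 n ln n + 25(ln 25 − 1) n + (1/2) ln(2π·25n) + O(1/n)

Stirling: ln((25n)!) = 25n ln(25n) − 25n + (1/2) ln(2π·25n) + O(1/n).
Expand 25n ln(25n) = 25n (ln n + ln 25) = 25n ln n + 25n ln 25.
Subtract 8n ln n: leading term is (25 − 8) n ln n = 17 n ln n. The next term is 25n ln 25 − 25n = 25(ln 25 − 1) n. Then the (1/2) ln(2π·25n) correction.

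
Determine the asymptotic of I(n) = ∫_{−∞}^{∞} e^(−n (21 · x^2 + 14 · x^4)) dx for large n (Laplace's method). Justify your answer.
I(n) ~ sqrt(π/(21n))

φ(x) = 21 · x^2 + 14 · x^4 has its unique global minimum at x* = 0 (since φ'(x) = 42x + 56x^3 = 0 only at x = 0 for real x with both coefficients positive, and φ → ∞ as |x| → ∞). At x* = 0, φ(0) = 0 and φ''(0) = 42. Laplace's method then gives
  I(n) ~ sqrt(2π / (n · φ''(0))) · e^(−n φ(0)) = sqrt(2π / (42n)) = sqrt(π/(21n)).
The 14 · x^4 term contributes only at subleading order (an O(1/n) relative correction).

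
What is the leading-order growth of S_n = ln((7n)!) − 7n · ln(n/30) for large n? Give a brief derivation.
S_n ~ 7n · (ln 210 − 1) + O(ln n)

Stirling: ln((7n)!) = 7n ln(7n) − 7n + O(ln n).
  S_n = 7n ln(7n) − 7n − 7n ln(n/30) + O(ln n)
      = 7n ln(7n) − 7n ln n + 7n ln 30 − 7n + O(ln n)
      = 7n ln 7 + 7n ln 30 − 7n + O(ln n)
      = 7n (ln 210 − 1) + O(ln n).
Numerically ln(210) − 1 ≈ 4.3471.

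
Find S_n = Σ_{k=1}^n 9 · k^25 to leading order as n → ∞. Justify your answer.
S_n ~ 9 · n^26 / 26

By integral comparison (Euler-Maclaurin), Σ_{k=1}^n 9 · k^25 = 9 · ∫_0^n x^25 dx + O(n^25) = 9 · n^26/26 + O(n^25). (Equivalently, Faulhaber's formula gives the same leading term.)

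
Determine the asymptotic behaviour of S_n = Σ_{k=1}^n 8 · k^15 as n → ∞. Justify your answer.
S_n ~ n^16 / 2

By integral comparison (Euler-Maclaurin), Σ_{k=1}^n 8 · k^15 = 8 · ∫_0^n x^15 dx + O(n^15) = 8 · n^16/16 = n^16 / 2 + O(n^15). (Equivalently, Faulhaber's formula gives the same leading term.)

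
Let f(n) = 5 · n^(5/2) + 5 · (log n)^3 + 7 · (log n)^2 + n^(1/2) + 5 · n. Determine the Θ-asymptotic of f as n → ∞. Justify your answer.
f(n) ∈ Θ(n^(5/2))

Compare the terms by growth order. For large n, n^a · (log n)^b dominates n^a' · (log n)^b' iff a > a', or (a = a' and b > b'). Ranking the 5 terms shows the dominant one is 5 · n^(5/2). Hence f(n) ∈ Θ(n^(5/2)).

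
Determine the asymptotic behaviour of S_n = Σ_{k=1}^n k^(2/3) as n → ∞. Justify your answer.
S_n ~ (3/5) · n^(5/3)

Integral comparison: Σ_{k=1}^n k^(2/3) = ∫_0^n x^(2/3) dx + O(n^(2/3)). The integral is n^(1 + 2/3) / (1 + 2/3) = n^((2+3)/3) / ((2+3)/3) = (3/5) · n^(5/3).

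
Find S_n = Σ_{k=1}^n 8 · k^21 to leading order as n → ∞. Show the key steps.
S_n ~ 4 · n^22 / 11

By integral comparison (Euler-Maclaurin), Σ_{k=1}^n 8 · k^21 = 8 · ∫_0^n x^21 dx + O(n^21) = 8 · n^22/22 = 4 · n^22 / 11 + O(n^21). (Equivalently, Faulhaber's formula gives the same leading term.)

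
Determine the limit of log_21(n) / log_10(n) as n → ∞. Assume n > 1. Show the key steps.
lim = ln(10) / ln(21) = log_21(10)

Change of base: log_21(n) = ln n / ln 21 and log_10(n) = ln n / ln 10. The ratio is (ln n / ln 21) · (ln 10 / ln n) = ln 10 / ln 21, a constant independent of n. So the limit is ln 10 / ln 21 = log_21(10).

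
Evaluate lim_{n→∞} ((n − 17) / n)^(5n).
lim = e^(−85)

Rewrite as (1 − 17/n)^(5n). By the standard limit (1 + x/n)^n → e^x, we have (1 − 17/n)^n → e^(−17), and raising to the 5th power gives e^(−85).
More precisely, ln[(1 − 17/n)^(5n)] = 5n · ln(1 − 17/n) = 5n · (-17/n + O(1/n^2)) = -85 + O(1/n) → -85.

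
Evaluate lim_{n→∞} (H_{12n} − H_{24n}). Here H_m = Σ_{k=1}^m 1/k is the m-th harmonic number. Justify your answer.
lim = ln(12/24) = −ln 2

Euler-Maclaurin gives H_m = ln m + γ + 1/(2m) + O(1/m^2). The γ and O(1/m) terms cancel in the difference:
  H_{12n} − H_{24n} = ln(12n) − ln(24n) + O(1/n) = ln(12/24) + O(1/n).
Hence the limit is ln(12/24) = −ln 2.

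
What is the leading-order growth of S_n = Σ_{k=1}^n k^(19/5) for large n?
S_n ~ (5/24) · n^(24/5)

Integral comparison: Σ_{k=1}^n k^(19/5) = ∫_0^n x^(19/5) dx + O(n^(19/5)). The integral is n^(1 + 19/5) / (1 + 19/5) = n^((19+5)/5) / ((19+5)/5) = (5/24) · n^(24/5).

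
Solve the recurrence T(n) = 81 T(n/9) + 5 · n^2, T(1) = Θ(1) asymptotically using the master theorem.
T(n) = Θ(n^2 log n)

log_9 81 = 2, and f(n) = 5 · n^2 = Θ(n^(log_9 81)). This is Case 2 of the master theorem: T(n) = Θ(f(n) · log n) = Θ(n^2 log n).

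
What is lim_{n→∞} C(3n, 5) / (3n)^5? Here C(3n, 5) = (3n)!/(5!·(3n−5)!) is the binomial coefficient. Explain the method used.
lim = 1/5! = 1/120

With N = 3n → ∞: C(N, 5) / N^5 = [N(N−1)…(N−4)] / (5! · N^5) = (1/5!) · 1 · (1 − 1/(3n)) · (1 − 2/(3n)) · (1 − 3/(3n)) · (1 − 4/(3n)). Each factor → 1 as N → ∞, so the limit is 1/5! = 1/120.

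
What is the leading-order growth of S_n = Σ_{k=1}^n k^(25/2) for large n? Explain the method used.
S_n ~ (2/27) · n^(27/2)

Integral comparison: Σ_{k=1}^n k^(25/2) = ∫_0^n x^(25/2) dx + O(n^(25/2)). The integral is n^(1 + 25/2) / (1 + 25/2) = n^((25+2)/2) / ((25+2)/2) = (2/27) · n^(27/2).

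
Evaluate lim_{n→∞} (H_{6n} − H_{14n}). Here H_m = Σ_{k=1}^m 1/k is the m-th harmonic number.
lim = ln(6/14) = ln(3/7)

Euler-Maclaurin gives H_m = ln m + γ + 1/(2m) + O(1/m^2). The γ and O(1/m) terms cancel in the difference:
  H_{6n} − H_{14n} = ln(6n) − ln(14n) + O(1/n) = ln(6/14) + O(1/n).
Hence the limit is ln(6/14) = ln(3/7).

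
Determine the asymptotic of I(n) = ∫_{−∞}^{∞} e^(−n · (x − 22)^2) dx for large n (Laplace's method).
I(n) = sqrt(π/n)

Here φ(x) = (x − 22)^2 has its unique minimum at x* = 22 with φ(x*) = 0 and φ''(x*) = 2. Laplace's method gives
  I(n) ~ e^(−n φ(x*)) · sqrt(2π / (n · φ''(x*))) = sqrt(2π / (2n)) = sqrt(π/n).
This is exact: substituting u = (x − 22)·sqrt(n) gives I(n) = (1/sqrt(n)) ∫_{−∞}^{∞} e^(−u^2) du = sqrt(π/n).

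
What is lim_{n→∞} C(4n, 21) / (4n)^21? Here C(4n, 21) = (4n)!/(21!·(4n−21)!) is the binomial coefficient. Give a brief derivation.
lim = 1/21! = 1/51090942171709440000

With N = 4n → ∞: C(N, 21) / N^21 = [N(N−1)…(N−20)] / (21! · N^21) = (1/21!) · 1 · (1 − 1/(4n)) · … · (1 − 20/(4n)). Each factor → 1 as N → ∞, so the limit is 1/21! = 1/51090942171709440000.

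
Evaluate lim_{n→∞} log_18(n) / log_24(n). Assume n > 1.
lim = ln(24) / ln(18) = log_18(24)

Change of base: log_18(n) = ln n / ln 18 and log_24(n) = ln n / ln 24. The ratio is (ln n / ln 18) · (ln 24 / ln n) = ln 24 / ln 18, a constant independent of n. So the limit is ln 24 / ln 18 = log_18(24).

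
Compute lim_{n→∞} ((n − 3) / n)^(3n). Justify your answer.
lim = e^(−9)

Rewrite as (1 − 3/n)^(3n). By the standard limit (1 + x/n)^n → e^x, we have (1 − 3/n)^n → e^(−3), and raising to the 3rd power gives e^(−9).
More precisely, ln[(1 − 3/n)^(3n)] = 3n · ln(1 − 3/n) = 3n · (-3/n + O(1/n^2)) = -9 + O(1/n) → -9.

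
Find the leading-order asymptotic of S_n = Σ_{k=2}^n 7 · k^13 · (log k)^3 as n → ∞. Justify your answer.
S_n ~ n^14 · (log n)^3 / 2

By integral comparison, S_n = ∫_1^n 7 · x^13 · (log x)^3 dx + O(n^13 · (log n)^3). For the integral, the leading term of ∫_1^n x^13 (log x)^3 dx is n^14/14 · (log n)^3 (by repeated integration by parts; each step lowers the log-exponent and produces a relatively O(1/log n) correction). Hence S_n ~ n^14 · (log n)^3 / 2.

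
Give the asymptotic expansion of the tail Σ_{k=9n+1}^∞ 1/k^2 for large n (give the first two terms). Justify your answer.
Σ_{k>9n} 1/k^2 = 1/(1 · (9n)) − 1/(2 · (9n)^2) + O(1/(9n)^3)

Compare to the integral: ∫_{9n}^∞ x^(−2) dx = [−x^(−1)/1]_{9n}^∞ = 1/((2−1)·(9n)). The Euler-Maclaurin correction adds −f(9n)/2 = −1/(2·(9n)^2). Euler-Maclaurin then gives
  Σ_{k>9n} 1/k^2 = ∫_{9n}^∞ dx/x^2 − 1/(2·(9n)^2) + O(1/(9n)^3).
(Equivalently this is ζ(2) − Σ_{k≤9n} 1/k^2.)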